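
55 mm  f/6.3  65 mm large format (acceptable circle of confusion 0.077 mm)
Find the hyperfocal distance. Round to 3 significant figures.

Hyperfocal distance H = f²/(N·c) + f = 55²/(6.3 × 0.077) + 55 = 3025/0.4851 + 55 ≈ 6290.8 mm ≈ 6.29 m.

6.29 m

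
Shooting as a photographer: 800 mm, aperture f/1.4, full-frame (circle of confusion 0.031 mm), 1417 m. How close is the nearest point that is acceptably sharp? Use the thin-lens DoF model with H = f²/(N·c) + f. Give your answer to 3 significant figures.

1290 m

Hyperfocal distance H = f²/(N·c) + f = 800²/(1.4 × 0.031) + 800 = 640000/0.0434 + 800 ≈ 14747343.8 mm ≈ 14747 m.
Near limit Dn = s·(H − f)/(H + s − 2f) = 1417000 × (14747343.8 − 800) / (14747343.8 + 1417000 − 2 × 800) = 1417000 × 14746543.8 / 16162743.8 ≈ 1292841 mm ≈ 1290 m.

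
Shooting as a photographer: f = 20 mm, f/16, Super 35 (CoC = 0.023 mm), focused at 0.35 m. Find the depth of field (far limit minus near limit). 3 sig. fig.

Hyperfocal distance H = f²/(N·c) + f = 20²/(16 × 0.023) + 20 = 400/0.368 + 20 ≈ 1107.0 mm ≈ 1.107 m.
Near limit Dn = s·(H − f)/(H + s − 2f) = 350 × (1107.0 − 20) / (1107.0 + 350 − 2 × 20) = 350 × 1087.0 / 1417.0 ≈ 268.49 mm.
Far limit Df = s·(H − f)/(H − s) = 350 × (1107.0 − 20) / (1107.0 − 350) = 350 × 1087.0 / 757.0 ≈ 502.58 mm.
Depth of field = Df − Dn = 502.58 − 268.49 ≈ 234.09 mm.

234 mm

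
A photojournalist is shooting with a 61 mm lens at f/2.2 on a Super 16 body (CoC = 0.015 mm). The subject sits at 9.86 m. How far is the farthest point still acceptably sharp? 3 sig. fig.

10.8 m

Hyperfocal distance H = f²/(N·c) + f = 61²/(2.2 × 0.015) + 61 = 3721/0.033 + 61 ≈ 112818.6 mm ≈ 112.8 m.
Far limit Df = s·(H − f)/(H − s) = 9860 × (112818.6 − 61) / (112818.6 − 9860) = 9860 × 112757.6 / 102958.6 ≈ 10798 mm ≈ 10.8 m.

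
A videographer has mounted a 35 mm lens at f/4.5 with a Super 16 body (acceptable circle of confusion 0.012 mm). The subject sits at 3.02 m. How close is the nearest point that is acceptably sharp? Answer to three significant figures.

Hyperfocal distance H = f²/(N·c) + f = 35²/(4.5 × 0.012) + 35 = 1225/0.054 + 35 ≈ 22720.2 mm ≈ 22.72 m.
Near limit Dn = s·(H − f)/(H + s − 2f) = 3020 × (22720.2 − 35) / (22720.2 + 3020 − 2 × 35) = 3020 × 22685.2 / 25670.2 ≈ 2668.8 mm ≈ 2.67 m.

2.67 m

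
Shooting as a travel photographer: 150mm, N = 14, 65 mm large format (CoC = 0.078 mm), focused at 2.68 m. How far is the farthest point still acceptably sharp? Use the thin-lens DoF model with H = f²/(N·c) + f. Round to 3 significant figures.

3.06 m

Hyperfocal distance H = f²/(N·c) + f = 150²/(14 × 0.078) + 150 = 22500/1.092 + 150 ≈ 20754.4 mm ≈ 20.75 m.
Far limit Df = s·(H − f)/(H − s) = 2680 × (20754.4 − 150) / (20754.4 − 2680) = 2680 × 20604.4 / 18074.4 ≈ 3055.1 mm ≈ 3.06 m.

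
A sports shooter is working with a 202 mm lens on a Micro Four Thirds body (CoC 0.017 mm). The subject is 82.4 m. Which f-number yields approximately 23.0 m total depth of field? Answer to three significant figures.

Write h = H − f = f²/(N·c). The thin-lens limits are Dn = s·h/(h + (s−f)) and Df = s·h/(h − (s−f)), so DoF = Df − Dn = 2·s·(s−f)·h / (h² − (s−f)²).
That is a quadratic in h: DoF·h² − 2·s·(s−f)·h − DoF·(s−f)² = 0 ⇒ h = (s−f)·(s + √(s² + DoF²)) / DoF = 82198 × (82400 + √(82400² + 23000²)) / 23000 = 82198 × (82400 + 85549.8) / 23000 ≈ 600223 mm.
Then N = f²/(c·h) = 202² / (0.017 × 600223) = 40804 / 10204 ≈ 4.

f/4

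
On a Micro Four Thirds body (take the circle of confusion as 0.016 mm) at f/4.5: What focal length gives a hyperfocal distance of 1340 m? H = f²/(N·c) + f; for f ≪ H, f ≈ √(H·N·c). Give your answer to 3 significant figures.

From H = f²/(N·c) + f, with f ≪ H: f ≈ √(H·N·c) = √(1340000 × 4.5 × 0.016) = √96480 ≈ 310.6 mm.
The +f correction barely moves this — solving exactly, f² + N·c·f − N·c·H = 0 ⇒ f = (−N·c + √((N·c)² + 4·N·c·H))/2 = (−0.072 + √385920)/2 ≈ 310.58 mm, so f ≈ 311 mm.

311 mm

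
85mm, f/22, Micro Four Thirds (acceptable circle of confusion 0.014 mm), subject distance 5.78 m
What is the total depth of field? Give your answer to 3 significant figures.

2.98 m

Hyperfocal distance H = f²/(N·c) + f = 85²/(22 × 0.014) + 85 = 7225/0.308 + 85 ≈ 23542.8 mm ≈ 23.54 m.
Near limit Dn = s·(H − f)/(H + s − 2f) = 5780 × (23542.8 − 85) / (23542.8 + 5780 − 2 × 85) = 5780 × 23457.8 / 29152.8 ≈ 4650.9 mm.
Far limit Df = s·(H − f)/(H − s) = 5780 × (23542.8 − 85) / (23542.8 − 5780) = 5780 × 23457.8 / 17762.8 ≈ 7633.1 mm.
Depth of field = Df − Dn = 7633.1 − 4650.9 ≈ 2982.2 mm ≈ 2.98 m.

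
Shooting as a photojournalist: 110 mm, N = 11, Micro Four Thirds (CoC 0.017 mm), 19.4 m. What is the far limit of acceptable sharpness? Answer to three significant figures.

27.6 m

Hyperfocal distance H = f²/(N·c) + f = 110²/(11 × 0.017) + 110 = 12100/0.187 + 110 ≈ 64815.9 mm ≈ 64.82 m.
Far limit Df = s·(H − f)/(H − s) = 19400 × (64815.9 − 110) / (64815.9 − 19400) = 19400 × 64705.9 / 45415.9 ≈ 27640 mm ≈ 27.6 m.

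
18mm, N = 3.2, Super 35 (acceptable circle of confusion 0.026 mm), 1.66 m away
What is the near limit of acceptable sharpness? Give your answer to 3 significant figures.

Hyperfocal distance H = f²/(N·c) + f = 18²/(3.2 × 0.026) + 18 = 324/0.0832 + 18 ≈ 3912.2 mm ≈ 3.912 m.
Near limit Dn = s·(H − f)/(H + s − 2f) = 1660 × (3912.2 − 18) / (3912.2 + 1660 − 2 × 18) = 1660 × 3894.2 / 5536.2 ≈ 1167.7 mm ≈ 1.17 m.

1.17 m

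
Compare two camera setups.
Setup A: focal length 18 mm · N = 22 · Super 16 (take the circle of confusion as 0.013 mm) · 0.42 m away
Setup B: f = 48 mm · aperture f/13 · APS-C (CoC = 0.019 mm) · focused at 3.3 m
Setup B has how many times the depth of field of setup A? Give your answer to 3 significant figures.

Setup A: H = 18²/(22×0.013) + 18 ≈ 1150.9 mm; DoF = Df − Dn = 651.01 − 310.00 ≈ 341.01 mm.
Setup B: H = 48²/(13×0.019) + 48 ≈ 9375.9 mm; DoF = Df − Dn = 5066.2 − 2446.9 ≈ 2619.3 mm.
Ratio = 2619.3 / 341.01 ≈ 7.68.

7.68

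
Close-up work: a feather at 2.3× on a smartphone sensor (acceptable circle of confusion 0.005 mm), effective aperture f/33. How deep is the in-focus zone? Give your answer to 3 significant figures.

At magnification m, DoF ≈ 2·N_eff·c/m² = 2 × 33 × 0.005 / 2.3² = 0.33 / 5.29 ≈ 0.0624 mm.

0.0624 mm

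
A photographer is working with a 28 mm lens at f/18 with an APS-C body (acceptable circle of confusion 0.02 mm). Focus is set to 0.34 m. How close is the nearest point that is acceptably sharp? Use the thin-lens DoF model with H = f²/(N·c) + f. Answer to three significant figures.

Hyperfocal distance H = f²/(N·c) + f = 28²/(18 × 0.02) + 28 = 784/0.36 + 28 ≈ 2205.8 mm ≈ 2.206 m.
Near limit Dn = s·(H − f)/(H + s − 2f) = 340 × (2205.8 − 28) / (2205.8 + 340 − 2 × 28) = 340 × 2177.8 / 2489.8 ≈ 297.39 mm.

297 mm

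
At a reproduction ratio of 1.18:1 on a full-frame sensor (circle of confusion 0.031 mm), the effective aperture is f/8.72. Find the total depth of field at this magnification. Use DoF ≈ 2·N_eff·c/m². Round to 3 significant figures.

0.388 mm

At magnification m, DoF ≈ 2·N_eff·c/m² = 2 × 8.72 × 0.031 / 1.18² = 0.5406 / 1.392 ≈ 0.388 mm.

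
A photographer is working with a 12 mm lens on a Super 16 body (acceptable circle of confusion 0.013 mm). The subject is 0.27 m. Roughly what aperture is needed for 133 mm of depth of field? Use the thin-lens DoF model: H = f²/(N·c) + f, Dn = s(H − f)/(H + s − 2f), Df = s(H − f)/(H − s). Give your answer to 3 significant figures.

f/10

Write h = H − f = f²/(N·c). The thin-lens limits are Dn = s·h/(h + (s−f)) and Df = s·h/(h − (s−f)), so DoF = Df − Dn = 2·s·(s−f)·h / (h² − (s−f)²).
That is a quadratic in h: DoF·h² − 2·s·(s−f)·h − DoF·(s−f)² = 0 ⇒ h = (s−f)·(s + √(s² + DoF²)) / DoF = 258 × (270 + √(270² + 133²)) / 133 = 258 × (270 + 300.980) / 133 ≈ 1107.6 mm.
Then N = f²/(c·h) = 12² / (0.013 × 1107.6) = 144 / 14.399 ≈ 10.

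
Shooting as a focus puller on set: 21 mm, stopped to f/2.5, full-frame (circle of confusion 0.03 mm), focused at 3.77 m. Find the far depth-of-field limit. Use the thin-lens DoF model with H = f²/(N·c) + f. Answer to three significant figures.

Hyperfocal distance H = f²/(N·c) + f = 21²/(2.5 × 0.03) + 21 = 441/0.075 + 21 ≈ 5901.0 mm ≈ 5.901 m.
Far limit Df = s·(H − f)/(H − s) = 3770 × (5901.0 − 21) / (5901.0 − 3770) = 3770 × 5880.0 / 2131.0 ≈ 10402 mm ≈ 10.4 m.

10.4 m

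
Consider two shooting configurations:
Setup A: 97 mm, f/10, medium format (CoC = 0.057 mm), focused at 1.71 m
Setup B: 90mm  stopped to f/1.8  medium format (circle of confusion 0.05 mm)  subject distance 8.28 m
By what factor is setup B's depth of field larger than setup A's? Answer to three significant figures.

4.50

Setup A: H = 97²/(10×0.057) + 97 ≈ 16604.0 mm; DoF = Df − Dn = 1895.19 − 1557.78 ≈ 337.41 mm.
Setup B: H = 90²/(1.8×0.05) + 90 ≈ 90090.0 mm; DoF = Df − Dn = 9108.9 − 7589.4 ≈ 1519.5 mm.
Ratio = 1519.5 / 337.41 ≈ 4.50.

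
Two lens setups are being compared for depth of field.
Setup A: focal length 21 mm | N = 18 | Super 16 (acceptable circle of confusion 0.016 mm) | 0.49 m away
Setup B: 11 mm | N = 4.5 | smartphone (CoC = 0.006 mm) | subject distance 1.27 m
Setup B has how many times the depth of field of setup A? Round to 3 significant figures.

2.34

Setup A: H = 21²/(18×0.016) + 21 ≈ 1552.2 mm; DoF = Df − Dn = 706.34 − 375.11 ≈ 331.23 mm.
Setup B: H = 11²/(4.5×0.006) + 11 ≈ 4492.5 mm; DoF = Df − Dn = 1766.18 − 991.46 ≈ 774.72 mm.
Ratio = 774.72 / 331.23 ≈ 2.34.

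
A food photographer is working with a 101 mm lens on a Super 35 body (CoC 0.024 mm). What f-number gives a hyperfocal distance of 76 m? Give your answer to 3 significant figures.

Rearrange H = f²/(N·c) + f for N: N = f² / ((H − f)·c).
N = 101² / ((76000 − 101) × 0.024) = 10201 / 1822 ≈ 5.60.

f/5.60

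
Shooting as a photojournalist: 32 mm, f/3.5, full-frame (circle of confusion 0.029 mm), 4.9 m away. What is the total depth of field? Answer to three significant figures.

Hyperfocal distance H = f²/(N·c) + f = 32²/(3.5 × 0.029) + 32 = 1024/0.1015 + 32 ≈ 10120.7 mm ≈ 10.12 m.
Near limit Dn = s·(H − f)/(H + s − 2f) = 4900 × (10120.7 − 32) / (10120.7 + 4900 − 2 × 32) = 4900 × 10088.7 / 14956.7 ≈ 3305.2 mm.
Far limit Df = s·(H − f)/(H − s) = 4900 × (10120.7 − 32) / (10120.7 − 4900) = 4900 × 10088.7 / 5220.7 ≈ 9469.0 mm.
Depth of field = Df − Dn = 9469.0 − 3305.2 ≈ 6163.8 mm ≈ 6.16 m.

6.16 m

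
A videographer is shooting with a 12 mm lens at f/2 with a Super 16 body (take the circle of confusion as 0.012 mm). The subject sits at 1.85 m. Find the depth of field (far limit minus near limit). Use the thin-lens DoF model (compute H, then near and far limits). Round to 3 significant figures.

1.25 m

Hyperfocal distance H = f²/(N·c) + f = 12²/(2 × 0.012) + 12 = 144/0.024 + 12 ≈ 6012.0 mm ≈ 6.012 m.
Near limit Dn = s·(H − f)/(H + s − 2f) = 1850 × (6012.0 − 12) / (6012.0 + 1850 − 2 × 12) = 1850 × 6000.0 / 7838.0 ≈ 1416.2 mm.
Far limit Df = s·(H − f)/(H − s) = 1850 × (6012.0 − 12) / (6012.0 − 1850) = 1850 × 6000.0 / 4162.0 ≈ 2667.0 mm.
Depth of field = Df − Dn = 2667.0 − 1416.2 ≈ 1250.8 mm ≈ 1.25 m.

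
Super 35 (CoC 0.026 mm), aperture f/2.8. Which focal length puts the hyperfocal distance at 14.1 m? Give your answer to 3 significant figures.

32.0 mm

From H = f²/(N·c) + f, with f ≪ H: f ≈ √(H·N·c) = √(14100 × 2.8 × 0.026) = √1026.5 ≈ 32.04 mm.
The +f correction barely moves this — solving exactly, f² + N·c·f − N·c·H = 0 ⇒ f = (−N·c + √((N·c)² + 4·N·c·H))/2 = (−0.0728 + √4105.9)/2 ≈ 32.002 mm, so f ≈ 32.0 mm.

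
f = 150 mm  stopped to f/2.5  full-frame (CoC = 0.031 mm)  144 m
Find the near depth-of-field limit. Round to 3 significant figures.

96.3 m

Hyperfocal distance H = f²/(N·c) + f = 150²/(2.5 × 0.031) + 150 = 22500/0.0775 + 150 ≈ 290472.6 mm ≈ 290.5 m.
Near limit Dn = s·(H − f)/(H + s − 2f) = 144000 × (290472.6 − 150) / (290472.6 + 144000 − 2 × 150) = 144000 × 290322.6 / 434172.6 ≈ 96290 mm ≈ 96.3 m.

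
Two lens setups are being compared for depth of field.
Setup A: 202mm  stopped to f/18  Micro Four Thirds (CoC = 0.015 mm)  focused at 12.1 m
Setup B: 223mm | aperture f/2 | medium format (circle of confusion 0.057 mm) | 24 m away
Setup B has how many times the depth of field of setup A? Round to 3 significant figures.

1.37

Setup A: H = 202²/(18×0.015) + 202 ≈ 151327.9 mm; DoF = Df − Dn = 13134.0 − 11216.9 ≈ 1917.1 mm.
Setup B: H = 223²/(2×0.057) + 223 ≈ 436442.3 mm; DoF = Df − Dn = 25383.6 − 22759.5 ≈ 2624.1 mm.
Ratio = 2624.1 / 1917.1 ≈ 1.37.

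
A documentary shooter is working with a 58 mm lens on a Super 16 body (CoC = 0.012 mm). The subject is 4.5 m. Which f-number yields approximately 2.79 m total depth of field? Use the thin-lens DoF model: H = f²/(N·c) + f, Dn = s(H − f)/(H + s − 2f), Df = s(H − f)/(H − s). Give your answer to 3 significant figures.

f/18

Write h = H − f = f²/(N·c). The thin-lens limits are Dn = s·h/(h + (s−f)) and Df = s·h/(h − (s−f)), so DoF = Df − Dn = 2·s·(s−f)·h / (h² − (s−f)²).
That is a quadratic in h: DoF·h² − 2·s·(s−f)·h − DoF·(s−f)² = 0 ⇒ h = (s−f)·(s + √(s² + DoF²)) / DoF = 4442 × (4500 + √(4500² + 2790²)) / 2790 = 4442 × (4500 + 5294.72) / 2790 ≈ 15594 mm.
Then N = f²/(c·h) = 58² / (0.012 × 15594) = 3364 / 187.13 ≈ 18.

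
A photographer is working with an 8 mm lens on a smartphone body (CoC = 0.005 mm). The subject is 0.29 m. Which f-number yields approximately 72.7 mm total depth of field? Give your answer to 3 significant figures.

f/5.60

Write h = H − f = f²/(N·c). The thin-lens limits are Dn = s·h/(h + (s−f)) and Df = s·h/(h − (s−f)), so DoF = Df − Dn = 2·s·(s−f)·h / (h² − (s−f)²).
That is a quadratic in h: DoF·h² − 2·s·(s−f)·h − DoF·(s−f)² = 0 ⇒ h = (s−f)·(s + √(s² + DoF²)) / DoF = 282 × (290 + √(290² + 72.7²)) / 72.7 = 282 × (290 + 298.974) / 72.7 ≈ 2284.6 mm.
Then N = f²/(c·h) = 8² / (0.005 × 2284.6) = 64 / 11.423 ≈ 5.60.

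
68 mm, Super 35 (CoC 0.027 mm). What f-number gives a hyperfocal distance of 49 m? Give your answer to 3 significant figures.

Rearrange H = f²/(N·c) + f for N: N = f² / ((H − f)·c).
N = 68² / ((49000 − 68) × 0.027) = 4624 / 1321 ≈ 3.50.

f/3.50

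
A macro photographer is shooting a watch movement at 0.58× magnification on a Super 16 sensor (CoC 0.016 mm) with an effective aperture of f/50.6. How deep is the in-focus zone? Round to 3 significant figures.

4.81 mm

At magnification m, DoF ≈ 2·N_eff·c/m² = 2 × 50.6 × 0.016 / 0.58² = 1.619 / 0.3364 ≈ 4.81 mm.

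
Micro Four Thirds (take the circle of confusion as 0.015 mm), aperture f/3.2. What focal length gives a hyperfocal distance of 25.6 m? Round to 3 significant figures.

From H = f²/(N·c) + f, with f ≪ H: f ≈ √(H·N·c) = √(25600 × 3.2 × 0.015) = √1228.8 ≈ 35.05 mm.
Exact: f² + N·c·f − N·c·H = 0 ⇒ f = (−N·c + √((N·c)² + 4·N·c·H))/2 = (−0.048 + √4915.2)/2 ≈ 35.030 mm ≈ 35.0 mm.

35.0 mm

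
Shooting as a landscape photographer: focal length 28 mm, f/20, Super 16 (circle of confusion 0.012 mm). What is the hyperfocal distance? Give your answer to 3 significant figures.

Hyperfocal distance H = f²/(N·c) + f = 28²/(20 × 0.012) + 28 = 784/0.24 + 28 ≈ 3294.7 mm ≈ 3.29 m.

3.29 m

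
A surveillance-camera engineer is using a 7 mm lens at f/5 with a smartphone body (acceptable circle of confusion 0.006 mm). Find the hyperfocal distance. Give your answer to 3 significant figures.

Hyperfocal distance H = f²/(N·c) + f = 7²/(5 × 0.006) + 7 = 49/0.03 + 7 ≈ 1640.3 mm ≈ 1.64 m.

1.64 m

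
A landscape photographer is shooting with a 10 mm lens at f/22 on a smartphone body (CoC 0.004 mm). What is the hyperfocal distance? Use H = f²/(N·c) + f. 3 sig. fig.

1.15 m

Hyperfocal distance H = f²/(N·c) + f = 10²/(22 × 0.004) + 10 = 100/0.088 + 10 ≈ 1146.4 mm ≈ 1.15 m.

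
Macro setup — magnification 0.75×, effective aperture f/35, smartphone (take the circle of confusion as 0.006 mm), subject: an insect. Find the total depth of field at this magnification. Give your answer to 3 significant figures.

0.747 mm

At magnification m, DoF ≈ 2·N_eff·c/m² = 2 × 35 × 0.006 / 0.75² = 0.42 / 0.5625 ≈ 0.747 mm.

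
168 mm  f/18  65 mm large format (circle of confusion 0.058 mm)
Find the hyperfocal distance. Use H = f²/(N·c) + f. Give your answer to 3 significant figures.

27.2 m

Hyperfocal distance H = f²/(N·c) + f = 168²/(18 × 0.058) + 168 = 28224/1.044 + 168 ≈ 27202.5 mm ≈ 27.2 m.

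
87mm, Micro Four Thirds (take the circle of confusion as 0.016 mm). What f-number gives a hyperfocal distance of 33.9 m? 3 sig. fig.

f/14

Rearrange H = f²/(N·c) + f for N: N = f² / ((H − f)·c).
N = 87² / ((33900 − 87) × 0.016) = 7569 / 541.0 ≈ 14.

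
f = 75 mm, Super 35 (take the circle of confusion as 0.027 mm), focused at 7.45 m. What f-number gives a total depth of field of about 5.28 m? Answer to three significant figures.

Write h = H − f = f²/(N·c). The thin-lens limits are Dn = s·h/(h + (s−f)) and Df = s·h/(h − (s−f)), so DoF = Df − Dn = 2·s·(s−f)·h / (h² − (s−f)²).
That is a quadratic in h: DoF·h² − 2·s·(s−f)·h − DoF·(s−f)² = 0 ⇒ h = (s−f)·(s + √(s² + DoF²)) / DoF = 7375 × (7450 + √(7450² + 5280²)) / 5280 = 7375 × (7450 + 9131.31) / 5280 ≈ 23160 mm.
Then N = f²/(c·h) = 75² / (0.027 × 23160) = 5625 / 625.33 ≈ 9.

f/9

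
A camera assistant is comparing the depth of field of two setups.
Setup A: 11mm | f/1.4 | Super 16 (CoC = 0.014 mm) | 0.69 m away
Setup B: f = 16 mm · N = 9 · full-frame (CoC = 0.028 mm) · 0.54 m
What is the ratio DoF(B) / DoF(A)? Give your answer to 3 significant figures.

Setup A: H = 11²/(1.4×0.014) + 11 ≈ 6184.5 mm; DoF = Df − Dn = 775.27 − 621.63 ≈ 153.64 mm.
Setup B: H = 16²/(9×0.028) + 16 ≈ 1031.9 mm; DoF = Df − Dn = 1115.27 − 356.24 ≈ 759.03 mm.
Ratio = 759.03 / 153.64 ≈ 4.94.

4.94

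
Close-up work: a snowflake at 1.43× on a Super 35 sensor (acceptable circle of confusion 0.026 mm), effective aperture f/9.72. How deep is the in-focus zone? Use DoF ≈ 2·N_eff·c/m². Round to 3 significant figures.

At magnification m, DoF ≈ 2·N_eff·c/m² = 2 × 9.72 × 0.026 / 1.43² = 0.5054 / 2.045 ≈ 0.247 mm.

0.247 mm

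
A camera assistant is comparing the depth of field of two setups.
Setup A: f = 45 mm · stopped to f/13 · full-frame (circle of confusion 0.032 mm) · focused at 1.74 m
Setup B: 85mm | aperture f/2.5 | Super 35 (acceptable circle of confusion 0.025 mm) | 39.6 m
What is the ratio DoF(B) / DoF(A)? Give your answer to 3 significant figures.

Setup A: H = 45²/(13×0.032) + 45 ≈ 4912.8 mm; DoF = Df − Dn = 2669.6 − 1290.6 ≈ 1379.0 mm.
Setup B: H = 85²/(2.5×0.025) + 85 ≈ 115685.0 mm; DoF = Df − Dn = 60166 − 29512 ≈ 30654 mm.
Ratio = 30654 / 1379.0 ≈ 22.2.

22.2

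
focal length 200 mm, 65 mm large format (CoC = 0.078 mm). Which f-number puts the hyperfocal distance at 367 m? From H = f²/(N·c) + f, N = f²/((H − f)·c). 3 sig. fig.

f/1.40

Rearrange H = f²/(N·c) + f for N: N = f² / ((H − f)·c).
N = 200² / ((367000 − 200) × 0.078) = 40000 / 28610 ≈ 1.40.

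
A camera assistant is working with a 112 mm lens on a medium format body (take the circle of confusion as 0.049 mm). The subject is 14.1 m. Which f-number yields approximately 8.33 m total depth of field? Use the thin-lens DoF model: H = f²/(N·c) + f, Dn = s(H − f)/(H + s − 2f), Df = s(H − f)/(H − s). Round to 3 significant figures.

f/5

Write h = H − f = f²/(N·c). The thin-lens limits are Dn = s·h/(h + (s−f)) and Df = s·h/(h − (s−f)), so DoF = Df − Dn = 2·s·(s−f)·h / (h² − (s−f)²).
That is a quadratic in h: DoF·h² − 2·s·(s−f)·h − DoF·(s−f)² = 0 ⇒ h = (s−f)·(s + √(s² + DoF²)) / DoF = 13988 × (14100 + √(14100² + 8330²)) / 8330 = 13988 × (14100 + 16376.8) / 8330 ≈ 51178 mm.
Then N = f²/(c·h) = 112² / (0.049 × 51178) = 12544 / 2507.7 ≈ 5.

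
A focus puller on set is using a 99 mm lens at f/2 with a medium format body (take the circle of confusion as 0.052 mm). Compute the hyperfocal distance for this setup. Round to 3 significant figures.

Hyperfocal distance H = f²/(N·c) + f = 99²/(2 × 0.052) + 99 = 9801/0.104 + 99 ≈ 94339.4 mm ≈ 94.3 m.

94.3 m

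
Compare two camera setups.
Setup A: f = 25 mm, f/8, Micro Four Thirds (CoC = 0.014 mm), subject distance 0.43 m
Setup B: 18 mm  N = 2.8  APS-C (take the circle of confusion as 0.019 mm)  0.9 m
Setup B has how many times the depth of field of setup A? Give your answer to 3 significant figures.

4.24

Setup A: H = 25²/(8×0.014) + 25 ≈ 5605.4 mm; DoF = Df − Dn = 463.650 − 400.904 ≈ 62.746 mm.
Setup B: H = 18²/(2.8×0.019) + 18 ≈ 6108.2 mm; DoF = Df − Dn = 1052.41 − 786.15 ≈ 266.26 mm.
Ratio = 266.26 / 62.746 ≈ 4.24.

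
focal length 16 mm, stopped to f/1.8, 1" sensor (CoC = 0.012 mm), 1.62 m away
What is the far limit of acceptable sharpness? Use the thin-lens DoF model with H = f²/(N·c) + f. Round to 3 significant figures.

1.87 m

Hyperfocal distance H = f²/(N·c) + f = 16²/(1.8 × 0.012) + 16 = 256/0.0216 + 16 ≈ 11867.9 mm ≈ 11.87 m.
Far limit Df = s·(H − f)/(H − s) = 1620 × (11867.9 − 16) / (11867.9 − 1620) = 1620 × 11851.9 / 10247.9 ≈ 1873.6 mm ≈ 1.87 m.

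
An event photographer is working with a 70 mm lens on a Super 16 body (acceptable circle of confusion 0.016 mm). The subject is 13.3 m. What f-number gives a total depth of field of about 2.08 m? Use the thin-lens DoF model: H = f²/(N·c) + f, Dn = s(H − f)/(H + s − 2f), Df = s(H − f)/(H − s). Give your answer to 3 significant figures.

Write h = H − f = f²/(N·c). The thin-lens limits are Dn = s·h/(h + (s−f)) and Df = s·h/(h − (s−f)), so DoF = Df − Dn = 2·s·(s−f)·h / (h² − (s−f)²).
That is a quadratic in h: DoF·h² − 2·s·(s−f)·h − DoF·(s−f)² = 0 ⇒ h = (s−f)·(s + √(s² + DoF²)) / DoF = 13230 × (13300 + √(13300² + 2080²)) / 2080 = 13230 × (13300 + 13461.7) / 2080 ≈ 170220 mm.
Then N = f²/(c·h) = 70² / (0.016 × 170220) = 4900 / 2723.5 ≈ 1.80.

f/1.80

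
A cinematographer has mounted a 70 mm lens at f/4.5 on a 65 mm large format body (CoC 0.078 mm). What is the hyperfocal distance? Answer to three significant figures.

Hyperfocal distance H = f²/(N·c) + f = 70²/(4.5 × 0.078) + 70 = 4900/0.351 + 70 ≈ 14030.1 mm ≈ 14.0 m.

14.0 m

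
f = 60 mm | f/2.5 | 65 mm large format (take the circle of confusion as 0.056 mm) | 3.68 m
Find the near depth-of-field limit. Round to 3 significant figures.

Hyperfocal distance H = f²/(N·c) + f = 60²/(2.5 × 0.056) + 60 = 3600/0.14 + 60 ≈ 25774.3 mm ≈ 25.77 m.
Near limit Dn = s·(H − f)/(H + s − 2f) = 3680 × (25774.3 − 60) / (25774.3 + 3680 − 2 × 60) = 3680 × 25714.3 / 29334.3 ≈ 3225.9 mm ≈ 3.23 m.

3.23 m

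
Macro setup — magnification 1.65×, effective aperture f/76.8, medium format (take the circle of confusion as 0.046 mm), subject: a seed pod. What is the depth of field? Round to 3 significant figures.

At magnification m, DoF ≈ 2·N_eff·c/m² = 2 × 76.8 × 0.046 / 1.65² = 7.066 / 2.722 ≈ 2.6 mm.

2.60 mm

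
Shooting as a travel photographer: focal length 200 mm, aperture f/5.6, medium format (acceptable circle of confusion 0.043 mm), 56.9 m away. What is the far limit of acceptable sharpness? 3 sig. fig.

86.4 m

Hyperfocal distance H = f²/(N·c) + f = 200²/(5.6 × 0.043) + 200 = 40000/0.2408 + 200 ≈ 166313.0 mm ≈ 166.3 m.
Far limit Df = s·(H − f)/(H − s) = 56900 × (166313.0 − 200) / (166313.0 − 56900) = 56900 × 166113.0 / 109413.0 ≈ 86387 mm ≈ 86.4 m.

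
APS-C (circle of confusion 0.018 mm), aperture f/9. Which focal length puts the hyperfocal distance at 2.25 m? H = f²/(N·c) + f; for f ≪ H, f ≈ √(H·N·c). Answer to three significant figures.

19.0 mm

From H = f²/(N·c) + f, with f ≪ H: f ≈ √(H·N·c) = √(2250 × 9 × 0.018) = √364.50 ≈ 19.09 mm.
Exact: f² + N·c·f − N·c·H = 0 ⇒ f = (−N·c + √((N·c)² + 4·N·c·H))/2 = (−0.162 + √1458.0)/2 ≈ 19.011 mm ≈ 19.0 mm.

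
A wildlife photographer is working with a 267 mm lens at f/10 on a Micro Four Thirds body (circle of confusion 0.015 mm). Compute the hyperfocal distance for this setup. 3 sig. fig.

Hyperfocal distance H = f²/(N·c) + f = 267²/(10 × 0.015) + 267 = 71289/0.15 + 267 ≈ 475527.0 mm ≈ 476 m.

476 m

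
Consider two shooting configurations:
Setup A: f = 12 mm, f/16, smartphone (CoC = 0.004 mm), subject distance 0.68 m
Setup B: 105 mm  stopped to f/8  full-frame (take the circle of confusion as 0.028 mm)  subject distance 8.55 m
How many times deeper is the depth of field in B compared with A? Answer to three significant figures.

Setup A: H = 12²/(16×0.004) + 12 ≈ 2262.0 mm; DoF = Df − Dn = 967.13 − 524.33 ≈ 442.80 mm.
Setup B: H = 105²/(8×0.028) + 105 ≈ 49323.8 mm; DoF = Df − Dn = 10320.9 − 7297.8 ≈ 3023.1 mm.
Ratio = 3023.1 / 442.80 ≈ 6.83.

6.83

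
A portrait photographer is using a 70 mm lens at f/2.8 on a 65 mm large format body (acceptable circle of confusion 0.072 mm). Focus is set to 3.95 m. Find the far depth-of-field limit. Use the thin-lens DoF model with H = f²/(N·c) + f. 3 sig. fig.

Hyperfocal distance H = f²/(N·c) + f = 70²/(2.8 × 0.072) + 70 = 4900/0.2016 + 70 ≈ 24375.6 mm ≈ 24.38 m.
Far limit Df = s·(H − f)/(H − s) = 3950 × (24375.6 − 70) / (24375.6 − 3950) = 3950 × 24305.6 / 20425.6 ≈ 4700.3 mm ≈ 4.70 m.

4.70 m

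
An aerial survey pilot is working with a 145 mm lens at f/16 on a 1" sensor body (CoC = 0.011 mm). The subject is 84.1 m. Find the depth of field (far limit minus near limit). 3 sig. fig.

Hyperfocal distance H = f²/(N·c) + f = 145²/(16 × 0.011) + 145 = 21025/0.176 + 145 ≈ 119605.2 mm ≈ 119.6 m.
Near limit Dn = s·(H − f)/(H + s − 2f) = 84100 × (119605.2 − 145) / (119605.2 + 84100 − 2 × 145) = 84100 × 119460.2 / 203415.2 ≈ 49390 mm.
Far limit Df = s·(H − f)/(H − s) = 84100 × (119605.2 − 145) / (119605.2 − 84100) = 84100 × 119460.2 / 35505.2 ≈ 282961 mm.
Depth of field = Df − Dn = 282961 − 49390 ≈ 233571 mm ≈ 234 m.

234 m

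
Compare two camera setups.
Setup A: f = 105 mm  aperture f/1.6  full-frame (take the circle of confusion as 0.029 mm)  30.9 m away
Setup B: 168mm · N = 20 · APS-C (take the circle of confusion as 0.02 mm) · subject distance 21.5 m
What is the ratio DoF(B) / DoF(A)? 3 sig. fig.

Setup A: H = 105²/(1.6×0.029) + 105 ≈ 237712.8 mm; DoF = Df − Dn = 35501.1 − 27354.7 ≈ 8146.4 mm.
Setup B: H = 168²/(20×0.02) + 168 ≈ 70728.0 mm; DoF = Df − Dn = 30817 − 16509 ≈ 14308 mm.
Ratio = 14308 / 8146.4 ≈ 1.76.

1.76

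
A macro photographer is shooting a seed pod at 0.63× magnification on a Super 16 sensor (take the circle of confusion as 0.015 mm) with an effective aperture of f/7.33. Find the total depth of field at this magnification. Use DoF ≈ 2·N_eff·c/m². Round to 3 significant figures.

At magnification m, DoF ≈ 2·N_eff·c/m² = 2 × 7.33 × 0.015 / 0.63² = 0.2199 / 0.3969 ≈ 0.554 mm.

0.554 mm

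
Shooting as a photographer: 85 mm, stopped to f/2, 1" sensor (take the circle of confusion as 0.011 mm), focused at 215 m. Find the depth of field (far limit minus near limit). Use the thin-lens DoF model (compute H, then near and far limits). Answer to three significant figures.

Hyperfocal distance H = f²/(N·c) + f = 85²/(2 × 0.011) + 85 = 7225/0.022 + 85 ≈ 328494.1 mm ≈ 328.5 m.
Near limit Dn = s·(H − f)/(H + s − 2f) = 215000 × (328494.1 − 85) / (328494.1 + 215000 − 2 × 85) = 215000 × 328409.1 / 543324.1 ≈ 129956 mm.
Far limit Df = s·(H − f)/(H − s) = 215000 × (328494.1 − 85) / (328494.1 − 215000) = 215000 × 328409.1 / 113494.1 ≈ 622129 mm.
Depth of field = Df − Dn = 622129 − 129956 ≈ 492173 mm ≈ 492 m.

492 m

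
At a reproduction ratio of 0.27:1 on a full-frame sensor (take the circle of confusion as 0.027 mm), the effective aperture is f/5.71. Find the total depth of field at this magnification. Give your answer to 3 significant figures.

4.23 mm

At magnification m, DoF ≈ 2·N_eff·c/m² = 2 × 5.71 × 0.027 / 0.27² = 0.3083 / 0.0729 ≈ 4.23 mm.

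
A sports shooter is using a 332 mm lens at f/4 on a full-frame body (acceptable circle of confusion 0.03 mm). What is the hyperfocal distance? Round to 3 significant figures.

Hyperfocal distance H = f²/(N·c) + f = 332²/(4 × 0.03) + 332 = 110224/0.12 + 332 ≈ 918865.3 mm ≈ 919 m.

919 m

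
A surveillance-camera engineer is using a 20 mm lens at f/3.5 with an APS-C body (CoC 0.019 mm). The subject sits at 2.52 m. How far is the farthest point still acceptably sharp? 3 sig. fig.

Hyperfocal distance H = f²/(N·c) + f = 20²/(3.5 × 0.019) + 20 = 400/0.0665 + 20 ≈ 6035.0 mm ≈ 6.035 m.
Far limit Df = s·(H − f)/(H − s) = 2520 × (6035.0 − 20) / (6035.0 − 2520) = 2520 × 6015.0 / 3515.0 ≈ 4312.3 mm ≈ 4.31 m.

4.31 m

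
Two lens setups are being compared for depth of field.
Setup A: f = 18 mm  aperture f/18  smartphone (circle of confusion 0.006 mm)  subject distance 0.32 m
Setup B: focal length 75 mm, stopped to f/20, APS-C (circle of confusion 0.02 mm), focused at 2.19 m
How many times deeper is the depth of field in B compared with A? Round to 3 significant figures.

10.4

Setup A: H = 18²/(18×0.006) + 18 ≈ 3018.0 mm; DoF = Df − Dn = 355.819 − 290.733 ≈ 65.086 mm.
Setup B: H = 75²/(20×0.02) + 75 ≈ 14137.5 mm; DoF = Df − Dn = 2577.68 − 1903.69 ≈ 673.99 mm.
Ratio = 673.99 / 65.086 ≈ 10.4.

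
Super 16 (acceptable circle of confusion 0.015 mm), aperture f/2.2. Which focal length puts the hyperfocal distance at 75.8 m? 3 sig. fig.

From H = f²/(N·c) + f, with f ≪ H: f ≈ √(H·N·c) = √(75800 × 2.2 × 0.015) = √2501.4 ≈ 50.01 mm.
The +f correction barely moves this — solving exactly, f² + N·c·f − N·c·H = 0 ⇒ f = (−N·c + √((N·c)² + 4·N·c·H))/2 = (−0.033 + √10006)/2 ≈ 49.998 mm, so f ≈ 50.0 mm.

50.0 mm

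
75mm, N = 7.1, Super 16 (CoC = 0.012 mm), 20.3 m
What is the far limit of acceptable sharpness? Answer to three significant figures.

29.3 m

Hyperfocal distance H = f²/(N·c) + f = 75²/(7.1 × 0.012) + 75 = 5625/0.0852 + 75 ≈ 66096.1 mm ≈ 66.10 m.
Far limit Df = s·(H − f)/(H − s) = 20300 × (66096.1 − 75) / (66096.1 − 20300) = 20300 × 66021.1 / 45796.1 ≈ 29265 mm ≈ 29.3 m.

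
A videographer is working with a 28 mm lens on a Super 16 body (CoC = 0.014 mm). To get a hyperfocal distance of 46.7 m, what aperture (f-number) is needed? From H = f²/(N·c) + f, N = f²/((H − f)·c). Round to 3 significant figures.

Rearrange H = f²/(N·c) + f for N: N = f² / ((H − f)·c).
N = 28² / ((46700 − 28) × 0.014) = 784 / 653.4 ≈ 1.20.

f/1.20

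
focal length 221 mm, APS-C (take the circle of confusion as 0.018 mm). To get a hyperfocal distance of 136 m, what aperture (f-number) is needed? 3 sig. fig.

Rearrange H = f²/(N·c) + f for N: N = f² / ((H − f)·c).
N = 221² / ((136000 − 221) × 0.018) = 48841 / 2444 ≈ 20.

f/20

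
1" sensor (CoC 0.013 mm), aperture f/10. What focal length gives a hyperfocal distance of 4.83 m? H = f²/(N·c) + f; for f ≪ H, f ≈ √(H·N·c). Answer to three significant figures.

25.0 mm

From H = f²/(N·c) + f, with f ≪ H: f ≈ √(H·N·c) = √(4830 × 10 × 0.013) = √627.90 ≈ 25.06 mm.
Exact: f² + N·c·f − N·c·H = 0 ⇒ f = (−N·c + √((N·c)² + 4·N·c·H))/2 = (−0.13 + √2511.6)/2 ≈ 24.993 mm ≈ 25.0 mm.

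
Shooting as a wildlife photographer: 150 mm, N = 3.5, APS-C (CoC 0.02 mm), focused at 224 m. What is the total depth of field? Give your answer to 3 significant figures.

Hyperfocal distance H = f²/(N·c) + f = 150²/(3.5 × 0.02) + 150 = 22500/0.07 + 150 ≈ 321578.6 mm ≈ 321.6 m.
Near limit Dn = s·(H − f)/(H + s − 2f) = 224000 × (321578.6 − 150) / (321578.6 + 224000 − 2 × 150) = 224000 × 321428.6 / 545278.6 ≈ 132043 mm.
Far limit Df = s·(H − f)/(H − s) = 224000 × (321578.6 − 150) / (321578.6 − 224000) = 224000 × 321428.6 / 97578.6 ≈ 737867 mm.
Depth of field = Df − Dn = 737867 − 132043 ≈ 605824 mm ≈ 606 m.

606 m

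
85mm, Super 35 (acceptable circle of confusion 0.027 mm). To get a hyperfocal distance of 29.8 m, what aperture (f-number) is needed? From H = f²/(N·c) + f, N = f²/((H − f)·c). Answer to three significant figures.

Rearrange H = f²/(N·c) + f for N: N = f² / ((H − f)·c).
N = 85² / ((29800 − 85) × 0.027) = 7225 / 802.3 ≈ 9.01.

f/9.01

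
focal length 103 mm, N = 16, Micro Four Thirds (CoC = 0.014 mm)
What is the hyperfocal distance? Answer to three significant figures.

Hyperfocal distance H = f²/(N·c) + f = 103²/(16 × 0.014) + 103 = 10609/0.224 + 103 ≈ 47464.6 mm ≈ 47.5 m.

47.5 m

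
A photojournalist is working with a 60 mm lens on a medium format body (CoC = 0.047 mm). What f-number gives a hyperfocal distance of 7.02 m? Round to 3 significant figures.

f/11

Rearrange H = f²/(N·c) + f for N: N = f² / ((H − f)·c).
N = 60² / ((7020 − 60) × 0.047) = 3600 / 327.1 ≈ 11.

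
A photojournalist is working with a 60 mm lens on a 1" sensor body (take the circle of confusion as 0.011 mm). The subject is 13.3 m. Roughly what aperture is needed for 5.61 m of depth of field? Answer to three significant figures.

Write h = H − f = f²/(N·c). The thin-lens limits are Dn = s·h/(h + (s−f)) and Df = s·h/(h − (s−f)), so DoF = Df − Dn = 2·s·(s−f)·h / (h² − (s−f)²).
That is a quadratic in h: DoF·h² − 2·s·(s−f)·h − DoF·(s−f)² = 0 ⇒ h = (s−f)·(s + √(s² + DoF²)) / DoF = 13240 × (13300 + √(13300² + 5610²)) / 5610 = 13240 × (13300 + 14434.8) / 5610 ≈ 65456 mm.
Then N = f²/(c·h) = 60² / (0.011 × 65456) = 3600 / 720.02 ≈ 5.

f/5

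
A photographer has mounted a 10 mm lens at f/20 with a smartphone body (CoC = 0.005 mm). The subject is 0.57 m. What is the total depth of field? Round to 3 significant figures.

0.930 m

Hyperfocal distance H = f²/(N·c) + f = 10²/(20 × 0.005) + 10 = 100/0.1 + 10 ≈ 1010.0 mm ≈ 1.010 m.
Near limit Dn = s·(H − f)/(H + s − 2f) = 570 × (1010.0 − 10) / (1010.0 + 570 − 2 × 10) = 570 × 1000.0 / 1560.0 ≈ 365.38 mm.
Far limit Df = s·(H − f)/(H − s) = 570 × (1010.0 − 10) / (1010.0 − 570) = 570 × 1000.0 / 440.0 ≈ 1295.45 mm.
Depth of field = Df − Dn = 1295.45 − 365.38 ≈ 930.07 mm ≈ 0.930 m.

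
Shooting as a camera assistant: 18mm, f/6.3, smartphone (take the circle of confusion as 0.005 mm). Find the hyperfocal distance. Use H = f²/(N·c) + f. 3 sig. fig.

10.3 m

Hyperfocal distance H = f²/(N·c) + f = 18²/(6.3 × 0.005) + 18 = 324/0.0315 + 18 ≈ 10303.7 mm ≈ 10.3 m.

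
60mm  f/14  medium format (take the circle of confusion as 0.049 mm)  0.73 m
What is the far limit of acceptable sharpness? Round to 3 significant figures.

Hyperfocal distance H = f²/(N·c) + f = 60²/(14 × 0.049) + 60 = 3600/0.686 + 60 ≈ 5307.8 mm ≈ 5.308 m.
Far limit Df = s·(H − f)/(H − s) = 730 × (5307.8 − 60) / (5307.8 − 730) = 730 × 5247.8 / 4577.8 ≈ 836.84 mm ≈ 0.837 m.

0.837 m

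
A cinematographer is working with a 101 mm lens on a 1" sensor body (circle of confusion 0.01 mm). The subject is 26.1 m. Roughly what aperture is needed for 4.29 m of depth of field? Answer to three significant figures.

f/3.20

Write h = H − f = f²/(N·c). The thin-lens limits are Dn = s·h/(h + (s−f)) and Df = s·h/(h − (s−f)), so DoF = Df − Dn = 2·s·(s−f)·h / (h² − (s−f)²).
That is a quadratic in h: DoF·h² − 2·s·(s−f)·h − DoF·(s−f)² = 0 ⇒ h = (s−f)·(s + √(s² + DoF²)) / DoF = 25999 × (26100 + √(26100² + 4290²)) / 4290 = 25999 × (26100 + 26450.2) / 4290 ≈ 318474 mm.
Then N = f²/(c·h) = 101² / (0.01 × 318474) = 10201 / 3184.7 ≈ 3.20.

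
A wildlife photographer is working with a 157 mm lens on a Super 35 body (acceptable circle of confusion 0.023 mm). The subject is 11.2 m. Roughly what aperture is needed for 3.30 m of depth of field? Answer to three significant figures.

f/14

Write h = H − f = f²/(N·c). The thin-lens limits are Dn = s·h/(h + (s−f)) and Df = s·h/(h − (s−f)), so DoF = Df − Dn = 2·s·(s−f)·h / (h² − (s−f)²).
That is a quadratic in h: DoF·h² − 2·s·(s−f)·h − DoF·(s−f)² = 0 ⇒ h = (s−f)·(s + √(s² + DoF²)) / DoF = 11043 × (11200 + √(11200² + 3300²)) / 3300 = 11043 × (11200 + 11676.0) / 3300 ≈ 76552 mm.
Then N = f²/(c·h) = 157² / (0.023 × 76552) = 24649 / 1760.7 ≈ 14.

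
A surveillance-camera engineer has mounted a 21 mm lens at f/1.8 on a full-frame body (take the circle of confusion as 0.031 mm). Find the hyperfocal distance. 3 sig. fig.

7.92 m

Hyperfocal distance H = f²/(N·c) + f = 21²/(1.8 × 0.031) + 21 = 441/0.0558 + 21 ≈ 7924.2 mm ≈ 7.92 m.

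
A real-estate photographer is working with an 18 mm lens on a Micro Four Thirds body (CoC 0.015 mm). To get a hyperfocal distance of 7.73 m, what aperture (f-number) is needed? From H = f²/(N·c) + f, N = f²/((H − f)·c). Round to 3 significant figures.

Rearrange H = f²/(N·c) + f for N: N = f² / ((H − f)·c).
N = 18² / ((7730 − 18) × 0.015) = 324 / 115.7 ≈ 2.80.

f/2.80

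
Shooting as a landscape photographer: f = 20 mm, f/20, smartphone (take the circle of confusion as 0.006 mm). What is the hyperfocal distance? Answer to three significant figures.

3.35 m

Hyperfocal distance H = f²/(N·c) + f = 20²/(20 × 0.006) + 20 = 400/0.12 + 20 ≈ 3353.3 mm ≈ 3.35 m.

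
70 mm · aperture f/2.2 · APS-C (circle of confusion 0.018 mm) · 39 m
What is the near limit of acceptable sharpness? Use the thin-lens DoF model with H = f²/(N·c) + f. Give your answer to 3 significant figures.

29.7 m

Hyperfocal distance H = f²/(N·c) + f = 70²/(2.2 × 0.018) + 70 = 4900/0.0396 + 70 ≈ 123807.4 mm ≈ 123.8 m.
Near limit Dn = s·(H − f)/(H + s − 2f) = 39000 × (123807.4 − 70) / (123807.4 + 39000 − 2 × 70) = 39000 × 123737.4 / 162667.4 ≈ 29666 mm ≈ 29.7 m.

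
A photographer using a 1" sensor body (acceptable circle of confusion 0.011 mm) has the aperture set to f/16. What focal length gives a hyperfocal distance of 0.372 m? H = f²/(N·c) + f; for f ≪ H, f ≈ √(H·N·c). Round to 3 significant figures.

From H = f²/(N·c) + f, with f ≪ H: f ≈ √(H·N·c) = √(372 × 16 × 0.011) = √65.472 ≈ 8.091 mm.
Exact: f² + N·c·f − N·c·H = 0 ⇒ f = (−N·c + √((N·c)² + 4·N·c·H))/2 = (−0.176 + √261.92)/2 ≈ 8.0040 mm ≈ 8.00 mm.

8.00 mm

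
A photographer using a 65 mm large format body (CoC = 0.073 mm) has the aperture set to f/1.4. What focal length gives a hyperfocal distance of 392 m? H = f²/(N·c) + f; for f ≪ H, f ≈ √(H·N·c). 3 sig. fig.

200 mm

From H = f²/(N·c) + f, with f ≪ H: f ≈ √(H·N·c) = √(392000 × 1.4 × 0.073) = √40062 ≈ 200.2 mm.
The +f correction barely moves this — solving exactly, f² + N·c·f − N·c·H = 0 ⇒ f = (−N·c + √((N·c)² + 4·N·c·H))/2 = (−0.1022 + √160250)/2 ≈ 200.10 mm, so f ≈ 200 mm.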